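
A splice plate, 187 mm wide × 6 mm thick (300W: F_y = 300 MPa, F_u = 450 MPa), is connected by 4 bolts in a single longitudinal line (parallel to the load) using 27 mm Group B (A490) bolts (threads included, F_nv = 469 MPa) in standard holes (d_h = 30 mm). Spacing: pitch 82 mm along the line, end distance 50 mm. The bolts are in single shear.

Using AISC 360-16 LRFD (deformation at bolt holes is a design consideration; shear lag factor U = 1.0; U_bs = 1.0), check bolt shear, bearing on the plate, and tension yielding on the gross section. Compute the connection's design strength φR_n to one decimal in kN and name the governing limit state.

Bolt shear: A_b = π(27)²/4 = 572.56 mm². φR_n = 0.75 × 469 × 572.56 × 4 × 1 = 805.6 kN.
Bearing (6 mm plate, F_u = 450 MPa): end bolts L_c = 50 − 30/2 = 35, R_n = min(1.2×35×6×450, 2.4×27×6×450) = 113.4 kN/bolt; interior L_c = 82 − 30 = 52, R_n = 168.48 kN/bolt. φR_n = 0.75 × (1×113.4 + 3×168.48) = 464.1 kN.
Tension yield (gross): A_g = 187×6 = 1122 mm². φR_n = 0.90 × 300 × 1122 = 302.9 kN.
Governing: min(805.6, 464.1, 302.9) = 302.9 kN → gross-section yield.

302.9 kN (gross-section yield governs)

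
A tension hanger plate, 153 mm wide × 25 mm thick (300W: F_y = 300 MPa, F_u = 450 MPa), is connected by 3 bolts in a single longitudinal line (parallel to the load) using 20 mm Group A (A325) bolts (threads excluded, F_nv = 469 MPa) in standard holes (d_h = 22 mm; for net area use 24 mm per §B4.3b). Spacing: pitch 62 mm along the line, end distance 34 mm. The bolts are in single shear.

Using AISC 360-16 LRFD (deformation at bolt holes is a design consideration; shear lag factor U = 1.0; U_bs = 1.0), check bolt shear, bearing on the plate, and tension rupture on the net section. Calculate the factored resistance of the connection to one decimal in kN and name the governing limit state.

331.5 kN (bolt shear governs)

Bolt shear: A_b = π(20)²/4 = 314.16 mm². φR_n = 0.75 × 469 × 314.16 × 3 × 1 = 331.5 kN.
Bearing (25 mm plate, F_u = 450 MPa): end bolts L_c = 34 − 22/2 = 23, R_n = min(1.2×23×25×450, 2.4×20×25×450) = 310.5 kN/bolt; interior L_c = 62 − 22 = 40, R_n = 540 kN/bolt. φR_n = 0.75 × (1×310.5 + 2×540) = 1042.9 kN.
Tension rupture (net): A_n = (153 − 1×24)×25 = 3225 mm² (U = 1.0, A_e = A_n). φR_n = 0.75 × 450 × 3225 = 1088.4 kN.
Governing: min(331.5, 1042.9, 1088.4) = 331.5 kN → bolt shear.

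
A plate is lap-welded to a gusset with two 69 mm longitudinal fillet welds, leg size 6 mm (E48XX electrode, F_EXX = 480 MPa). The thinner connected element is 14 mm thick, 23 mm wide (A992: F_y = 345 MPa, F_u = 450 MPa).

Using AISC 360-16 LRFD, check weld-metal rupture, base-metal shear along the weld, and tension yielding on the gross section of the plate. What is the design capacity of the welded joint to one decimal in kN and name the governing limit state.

Weld metal: throat = 0.707×6 = 4.242 mm, L = 2×69 = 138 mm. φR_n = 0.75 × 0.6 × 480 × 4.242 × 138 = 126.4 kN.
Base metal shear (14 mm plate): yield φR_n = 1.0×0.6×345×14×138 = 399.9 kN; rupture φR_n = 0.75×0.6×450×14×138 = 391.2 kN; take 391.2 kN (rupture).
Tension yield (gross): A_g = 23×14 = 322 mm². φR_n = 0.90 × 345 × 322 = 100.0 kN.
Governing: min(126.4, 391.2, 100.0) = 100.0 kN → gross-section yield.

100.0 kN (gross-section yield governs)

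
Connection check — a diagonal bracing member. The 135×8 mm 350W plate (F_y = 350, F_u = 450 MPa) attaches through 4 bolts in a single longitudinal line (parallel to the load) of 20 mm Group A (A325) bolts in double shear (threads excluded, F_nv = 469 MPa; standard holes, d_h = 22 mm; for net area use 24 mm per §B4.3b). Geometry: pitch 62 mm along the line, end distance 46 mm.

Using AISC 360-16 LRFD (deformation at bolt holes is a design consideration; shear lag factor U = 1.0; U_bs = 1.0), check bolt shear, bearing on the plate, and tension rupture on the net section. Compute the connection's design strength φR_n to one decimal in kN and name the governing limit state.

Bolt shear: A_b = π(20)²/4 = 314.16 mm². φR_n = 0.75 × 469 × 314.16 × 4 × 2 = 884.0 kN.
Bearing (8 mm plate, F_u = 450 MPa): end bolts L_c = 46 − 22/2 = 35, R_n = min(1.2×35×8×450, 2.4×20×8×450) = 151.2 kN/bolt; interior L_c = 62 − 22 = 40, R_n = 172.8 kN/bolt. φR_n = 0.75 × (1×151.2 + 3×172.8) = 502.2 kN.
Tension rupture (net): A_n = (135 − 1×24)×8 = 888 mm² (U = 1.0, A_e = A_n). φR_n = 0.75 × 450 × 888 = 299.7 kN.
Governing: min(884.0, 502.2, 299.7) = 299.7 kN → net-section rupture.

299.7 kN (net-section rupture governs)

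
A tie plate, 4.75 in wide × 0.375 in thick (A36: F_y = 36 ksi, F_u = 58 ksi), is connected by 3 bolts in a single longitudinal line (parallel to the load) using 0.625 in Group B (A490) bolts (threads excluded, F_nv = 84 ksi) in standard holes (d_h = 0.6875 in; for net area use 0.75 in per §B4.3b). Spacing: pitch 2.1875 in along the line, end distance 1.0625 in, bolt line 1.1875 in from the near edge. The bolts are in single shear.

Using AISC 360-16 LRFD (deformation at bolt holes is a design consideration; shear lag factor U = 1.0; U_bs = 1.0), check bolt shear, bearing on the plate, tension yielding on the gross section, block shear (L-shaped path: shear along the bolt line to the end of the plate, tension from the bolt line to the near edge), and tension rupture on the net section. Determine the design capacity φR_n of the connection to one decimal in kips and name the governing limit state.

46.3 kips (block shear governs)

Bolt shear: A_b = π(0.625)²/4 = 0.3068 in². φR_n = 0.75 × 84 × 0.3068 × 3 × 1 = 58.0 kips.
Bearing (0.375 in plate, F_u = 58 ksi): end bolts L_c = 1.0625 − 0.6875/2 = 0.71875, R_n = min(1.2×0.71875×0.375×58, 2.4×0.625×0.375×58) = 18.759 kips/bolt; interior L_c = 2.1875 − 0.6875 = 1.5, R_n = 32.625 kips/bolt. φR_n = 0.75 × (1×18.759 + 2×32.625) = 63.0 kips.
Tension yield (gross): A_g = 4.75×0.375 = 1.7813 in². φR_n = 0.90 × 36 × 1.7813 = 57.7 kips.
Block shear: shear path 1×[1.0625+2×2.1875] = 1×5.4375 in, A_gv = 2.0391, A_nv = 1×(5.4375 − 2.5×0.75)×0.375 = 1.3359 in²; tension to near edge: (1.1875 − 0.5×0.75)×0.375 = 0.30469 in². R_n = min(0.6×58×1.3359, 0.6×36×2.0391) + 1.0×58×0.30469 = min(46.489, 44.045) + 17.672 = 61.717 kips. φR_n = 0.75 × 61.717 = 46.3 kips.
Tension rupture (net): A_n = (4.75 − 1×0.75)×0.375 = 1.5 in² (U = 1.0, A_e = A_n). φR_n = 0.75 × 58 × 1.5 = 65.3 kips.
Governing: min(58.0, 63.0, 57.7, 46.3, 65.3) = 46.3 kips → block shear.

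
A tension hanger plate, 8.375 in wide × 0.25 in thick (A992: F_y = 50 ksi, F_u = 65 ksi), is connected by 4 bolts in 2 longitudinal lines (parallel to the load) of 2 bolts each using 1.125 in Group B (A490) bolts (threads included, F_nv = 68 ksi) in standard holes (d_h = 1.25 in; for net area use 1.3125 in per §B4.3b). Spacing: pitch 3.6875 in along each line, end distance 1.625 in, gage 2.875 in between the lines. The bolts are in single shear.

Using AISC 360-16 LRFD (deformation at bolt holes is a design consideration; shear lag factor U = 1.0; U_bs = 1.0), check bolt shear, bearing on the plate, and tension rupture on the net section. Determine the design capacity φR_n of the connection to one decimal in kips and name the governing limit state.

70.1 kips (net-section rupture governs)

Bolt shear: A_b = π(1.125)²/4 = 0.99402 in². φR_n = 0.75 × 68 × 0.99402 × 4 × 1 = 202.8 kips.
Bearing (0.25 in plate, F_u = 65 ksi): end bolts L_c = 1.625 − 1.25/2 = 1, R_n = min(1.2×1×0.25×65, 2.4×1.125×0.25×65) = 19.5 kips/bolt; interior L_c = 3.6875 − 1.25 = 2.4375, R_n = 43.875 kips/bolt. φR_n = 0.75 × (2×19.5 + 2×43.875) = 95.1 kips.
Tension rupture (net): A_n = (8.375 − 2×1.3125)×0.25 = 1.4375 in² (U = 1.0, A_e = A_n). φR_n = 0.75 × 65 × 1.4375 = 70.1 kips.
Governing: min(202.8, 95.1, 70.1) = 70.1 kips → net-section rupture.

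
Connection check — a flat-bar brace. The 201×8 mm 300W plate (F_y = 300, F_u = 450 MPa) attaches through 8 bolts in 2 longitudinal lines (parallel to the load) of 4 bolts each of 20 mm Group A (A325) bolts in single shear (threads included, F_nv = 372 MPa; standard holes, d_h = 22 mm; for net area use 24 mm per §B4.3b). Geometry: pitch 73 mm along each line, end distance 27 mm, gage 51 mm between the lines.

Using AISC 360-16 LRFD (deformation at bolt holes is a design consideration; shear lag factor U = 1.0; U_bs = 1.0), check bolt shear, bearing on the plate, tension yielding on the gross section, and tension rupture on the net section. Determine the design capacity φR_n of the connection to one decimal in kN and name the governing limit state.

Bolt shear: A_b = π(20)²/4 = 314.16 mm². φR_n = 0.75 × 372 × 314.16 × 8 × 1 = 701.2 kN.
Bearing (8 mm plate, F_u = 450 MPa): end bolts L_c = 27 − 22/2 = 16, R_n = min(1.2×16×8×450, 2.4×20×8×450) = 69.12 kN/bolt; interior L_c = 73 − 22 = 51, R_n = 172.8 kN/bolt. φR_n = 0.75 × (2×69.12 + 6×172.8) = 881.3 kN.
Tension yield (gross): A_g = 201×8 = 1608 mm². φR_n = 0.90 × 300 × 1608 = 434.2 kN.
Tension rupture (net): A_n = (201 − 2×24)×8 = 1224 mm² (U = 1.0, A_e = A_n). φR_n = 0.75 × 450 × 1224 = 413.1 kN.
Governing: min(701.2, 881.3, 434.2, 413.1) = 413.1 kN → net-section rupture.

413.1 kN (net-section rupture governs)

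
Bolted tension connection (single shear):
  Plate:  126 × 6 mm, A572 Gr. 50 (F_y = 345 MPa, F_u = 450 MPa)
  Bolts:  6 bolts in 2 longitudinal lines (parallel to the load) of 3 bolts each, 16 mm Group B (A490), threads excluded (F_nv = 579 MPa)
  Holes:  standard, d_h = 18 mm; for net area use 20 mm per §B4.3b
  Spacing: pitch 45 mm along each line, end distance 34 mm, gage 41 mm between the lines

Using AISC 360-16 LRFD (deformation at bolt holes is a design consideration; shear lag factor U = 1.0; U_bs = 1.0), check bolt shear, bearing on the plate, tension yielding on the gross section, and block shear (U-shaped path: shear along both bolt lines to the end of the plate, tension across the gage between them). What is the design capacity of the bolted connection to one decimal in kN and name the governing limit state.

Bolt shear: A_b = π(16)²/4 = 201.06 mm². φR_n = 0.75 × 579 × 201.06 × 6 × 1 = 523.9 kN.
Bearing (6 mm plate, F_u = 450 MPa): end bolts L_c = 34 − 18/2 = 25, R_n = min(1.2×25×6×450, 2.4×16×6×450) = 81 kN/bolt; interior L_c = 45 − 18 = 27, R_n = 87.48 kN/bolt. φR_n = 0.75 × (2×81 + 4×87.48) = 383.9 kN.
Tension yield (gross): A_g = 126×6 = 756 mm². φR_n = 0.90 × 345 × 756 = 234.7 kN.
Block shear: shear path 2×[34+2×45] = 2×124 mm, A_gv = 1488, A_nv = 2×(124 − 2.5×20)×6 = 888 mm²; tension across gage: (41 − 1×20)×6 = 126 mm². R_n = min(0.6×450×888, 0.6×345×1488) + 1.0×450×126 = min(239.76, 308.02) + 56.7 = 296.46 kN. φR_n = 0.75 × 296.46 = 222.3 kN.
Governing: min(523.9, 383.9, 234.7, 222.3) = 222.3 kN → block shear.

222.3 kN (block shear governs)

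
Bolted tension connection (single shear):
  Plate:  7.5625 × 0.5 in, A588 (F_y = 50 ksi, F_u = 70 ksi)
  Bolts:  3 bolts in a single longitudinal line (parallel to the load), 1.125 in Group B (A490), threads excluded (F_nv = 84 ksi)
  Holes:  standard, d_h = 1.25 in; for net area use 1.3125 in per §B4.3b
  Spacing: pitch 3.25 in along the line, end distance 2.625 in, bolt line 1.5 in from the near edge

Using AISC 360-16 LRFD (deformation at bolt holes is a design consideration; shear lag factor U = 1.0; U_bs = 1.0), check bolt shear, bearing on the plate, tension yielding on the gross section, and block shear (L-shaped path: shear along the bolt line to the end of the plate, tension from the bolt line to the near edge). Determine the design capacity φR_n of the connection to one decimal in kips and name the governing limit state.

Bolt shear: A_b = π(1.125)²/4 = 0.99402 in². φR_n = 0.75 × 84 × 0.99402 × 3 × 1 = 187.9 kips.
Bearing (0.5 in plate, F_u = 70 ksi): end bolts L_c = 2.625 − 1.25/2 = 2, R_n = min(1.2×2×0.5×70, 2.4×1.125×0.5×70) = 84 kips/bolt; interior L_c = 3.25 − 1.25 = 2, R_n = 84 kips/bolt. φR_n = 0.75 × (1×84 + 2×84) = 189.0 kips.
Tension yield (gross): A_g = 7.5625×0.5 = 3.7813 in². φR_n = 0.90 × 50 × 3.7813 = 170.2 kips.
Block shear: shear path 1×[2.625+2×3.25] = 1×9.125 in, A_gv = 4.5625, A_nv = 1×(9.125 − 2.5×1.3125)×0.5 = 2.9219 in²; tension to near edge: (1.5 − 0.5×1.3125)×0.5 = 0.42188 in². R_n = min(0.6×70×2.9219, 0.6×50×4.5625) + 1.0×70×0.42188 = min(122.72, 136.88) + 29.532 = 152.25 kips. φR_n = 0.75 × 152.25 = 114.2 kips.
Governing: min(187.9, 189.0, 170.2, 114.2) = 114.2 kips → block shear.

114.2 kips (block shear governs)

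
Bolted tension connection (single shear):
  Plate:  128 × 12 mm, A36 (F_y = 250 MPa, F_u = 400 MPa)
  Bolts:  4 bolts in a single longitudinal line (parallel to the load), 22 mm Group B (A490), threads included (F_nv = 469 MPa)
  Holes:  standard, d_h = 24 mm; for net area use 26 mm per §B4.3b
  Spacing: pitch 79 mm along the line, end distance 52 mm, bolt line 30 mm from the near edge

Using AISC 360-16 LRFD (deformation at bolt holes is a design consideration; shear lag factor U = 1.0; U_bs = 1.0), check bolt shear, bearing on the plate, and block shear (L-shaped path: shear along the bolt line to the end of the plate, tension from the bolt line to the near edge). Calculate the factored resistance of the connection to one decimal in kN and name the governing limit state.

Bolt shear: A_b = π(22)²/4 = 380.13 mm². φR_n = 0.75 × 469 × 380.13 × 4 × 1 = 534.8 kN.
Bearing (12 mm plate, F_u = 400 MPa): end bolts L_c = 52 − 24/2 = 40, R_n = min(1.2×40×12×400, 2.4×22×12×400) = 230.4 kN/bolt; interior L_c = 79 − 24 = 55, R_n = 253.44 kN/bolt. φR_n = 0.75 × (1×230.4 + 3×253.44) = 743.0 kN.
Block shear: shear path 1×[52+3×79] = 1×289 mm, A_gv = 3468, A_nv = 1×(289 − 3.5×26)×12 = 2376 mm²; tension to near edge: (30 − 0.5×26)×12 = 204 mm². R_n = min(0.6×400×2376, 0.6×250×3468) + 1.0×400×204 = min(570.24, 520.2) + 81.6 = 601.8 kN. φR_n = 0.75 × 601.8 = 451.4 kN.
Governing: min(534.8, 743.0, 451.4) = 451.4 kN → block shear.

451.4 kN (block shear governs)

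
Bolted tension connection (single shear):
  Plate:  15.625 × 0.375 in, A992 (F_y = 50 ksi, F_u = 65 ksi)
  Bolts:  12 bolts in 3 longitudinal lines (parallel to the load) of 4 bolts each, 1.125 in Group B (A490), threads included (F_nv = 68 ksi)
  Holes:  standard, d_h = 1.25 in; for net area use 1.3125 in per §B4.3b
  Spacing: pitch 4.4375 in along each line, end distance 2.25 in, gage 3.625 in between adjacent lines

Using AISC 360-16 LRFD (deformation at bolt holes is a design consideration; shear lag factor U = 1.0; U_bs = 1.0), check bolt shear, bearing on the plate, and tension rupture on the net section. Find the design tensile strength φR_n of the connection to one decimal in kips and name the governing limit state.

Bolt shear: A_b = π(1.125)²/4 = 0.99402 in². φR_n = 0.75 × 68 × 0.99402 × 12 × 1 = 608.3 kips.
Bearing (0.375 in plate, F_u = 65 ksi): end bolts L_c = 2.25 − 1.25/2 = 1.625, R_n = min(1.2×1.625×0.375×65, 2.4×1.125×0.375×65) = 47.531 kips/bolt; interior L_c = 4.4375 − 1.25 = 3.1875, R_n = 65.813 kips/bolt. φR_n = 0.75 × (3×47.531 + 9×65.813) = 551.2 kips.
Tension rupture (net): A_n = (15.625 − 3×1.3125)×0.375 = 4.3828 in² (U = 1.0, A_e = A_n). φR_n = 0.75 × 65 × 4.3828 = 213.7 kips.
Governing: min(608.3, 551.2, 213.7) = 213.7 kips → net-section rupture.

213.7 kips (net-section rupture governs)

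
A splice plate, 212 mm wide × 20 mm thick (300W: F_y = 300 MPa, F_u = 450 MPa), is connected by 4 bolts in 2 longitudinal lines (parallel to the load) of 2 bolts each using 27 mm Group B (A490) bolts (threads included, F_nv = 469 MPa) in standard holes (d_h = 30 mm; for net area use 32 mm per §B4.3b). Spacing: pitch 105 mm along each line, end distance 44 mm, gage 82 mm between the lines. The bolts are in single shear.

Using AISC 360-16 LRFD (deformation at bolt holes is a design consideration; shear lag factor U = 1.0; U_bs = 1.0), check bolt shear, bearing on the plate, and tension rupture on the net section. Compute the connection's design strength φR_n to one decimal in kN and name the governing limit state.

Bolt shear: A_b = π(27)²/4 = 572.56 mm². φR_n = 0.75 × 469 × 572.56 × 4 × 1 = 805.6 kN.
Bearing (20 mm plate, F_u = 450 MPa): end bolts L_c = 44 − 30/2 = 29, R_n = min(1.2×29×20×450, 2.4×27×20×450) = 313.2 kN/bolt; interior L_c = 105 − 30 = 75, R_n = 583.2 kN/bolt. φR_n = 0.75 × (2×313.2 + 2×583.2) = 1344.6 kN.
Tension rupture (net): A_n = (212 − 2×32)×20 = 2960 mm² (U = 1.0, A_e = A_n). φR_n = 0.75 × 450 × 2960 = 999.0 kN.
Governing: min(805.6, 1344.6, 999.0) = 805.6 kN → bolt shear.

805.6 kN (bolt shear governs)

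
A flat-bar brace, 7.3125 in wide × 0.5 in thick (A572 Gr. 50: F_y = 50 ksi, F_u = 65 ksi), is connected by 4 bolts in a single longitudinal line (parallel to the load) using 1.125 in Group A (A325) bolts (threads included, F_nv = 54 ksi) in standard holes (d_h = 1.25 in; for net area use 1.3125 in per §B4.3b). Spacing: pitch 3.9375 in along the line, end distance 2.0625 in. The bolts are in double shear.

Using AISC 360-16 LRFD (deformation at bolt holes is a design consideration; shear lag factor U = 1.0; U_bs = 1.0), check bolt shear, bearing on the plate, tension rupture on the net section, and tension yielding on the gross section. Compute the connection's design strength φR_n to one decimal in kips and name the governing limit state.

146.3 kips (net-section rupture governs)

Bolt shear: A_b = π(1.125)²/4 = 0.99402 in². φR_n = 0.75 × 54 × 0.99402 × 4 × 2 = 322.1 kips.
Bearing (0.5 in plate, F_u = 65 ksi): end bolts L_c = 2.0625 − 1.25/2 = 1.4375, R_n = min(1.2×1.4375×0.5×65, 2.4×1.125×0.5×65) = 56.063 kips/bolt; interior L_c = 3.9375 − 1.25 = 2.6875, R_n = 87.75 kips/bolt. φR_n = 0.75 × (1×56.063 + 3×87.75) = 239.5 kips.
Tension rupture (net): A_n = (7.3125 − 1×1.3125)×0.5 = 3 in² (U = 1.0, A_e = A_n). φR_n = 0.75 × 65 × 3 = 146.3 kips.
Tension yield (gross): A_g = 7.3125×0.5 = 3.6563 in². φR_n = 0.90 × 50 × 3.6563 = 164.5 kips.
Governing: min(322.1, 239.5, 146.3, 164.5) = 146.3 kips → net-section rupture.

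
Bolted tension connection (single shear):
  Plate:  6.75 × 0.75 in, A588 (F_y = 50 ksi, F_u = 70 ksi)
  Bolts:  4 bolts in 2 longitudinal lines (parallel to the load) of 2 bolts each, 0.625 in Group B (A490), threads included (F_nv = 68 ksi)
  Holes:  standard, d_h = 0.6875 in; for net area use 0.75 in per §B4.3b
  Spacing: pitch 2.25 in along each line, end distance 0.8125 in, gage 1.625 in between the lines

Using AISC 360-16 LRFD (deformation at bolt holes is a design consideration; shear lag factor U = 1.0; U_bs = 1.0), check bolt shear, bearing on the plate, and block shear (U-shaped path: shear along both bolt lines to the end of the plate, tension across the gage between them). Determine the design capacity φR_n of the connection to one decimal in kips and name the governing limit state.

Bolt shear: A_b = π(0.625)²/4 = 0.3068 in². φR_n = 0.75 × 68 × 0.3068 × 4 × 1 = 62.6 kips.
Bearing (0.75 in plate, F_u = 70 ksi): end bolts L_c = 0.8125 − 0.6875/2 = 0.46875, R_n = min(1.2×0.46875×0.75×70, 2.4×0.625×0.75×70) = 29.531 kips/bolt; interior L_c = 2.25 − 0.6875 = 1.5625, R_n = 78.75 kips/bolt. φR_n = 0.75 × (2×29.531 + 2×78.75) = 162.4 kips.
Block shear: shear path 2×[0.8125+1×2.25] = 2×3.0625 in, A_gv = 4.5938, A_nv = 2×(3.0625 − 1.5×0.75)×0.75 = 2.9063 in²; tension across gage: (1.625 − 1×0.75)×0.75 = 0.65625 in². R_n = min(0.6×70×2.9063, 0.6×50×4.5938) + 1.0×70×0.65625 = min(122.06, 137.81) + 45.938 = 168 kips. φR_n = 0.75 × 168 = 126.0 kips.
Governing: min(62.6, 162.4, 126.0) = 62.6 kips → bolt shear.

62.6 kips (bolt shear governs)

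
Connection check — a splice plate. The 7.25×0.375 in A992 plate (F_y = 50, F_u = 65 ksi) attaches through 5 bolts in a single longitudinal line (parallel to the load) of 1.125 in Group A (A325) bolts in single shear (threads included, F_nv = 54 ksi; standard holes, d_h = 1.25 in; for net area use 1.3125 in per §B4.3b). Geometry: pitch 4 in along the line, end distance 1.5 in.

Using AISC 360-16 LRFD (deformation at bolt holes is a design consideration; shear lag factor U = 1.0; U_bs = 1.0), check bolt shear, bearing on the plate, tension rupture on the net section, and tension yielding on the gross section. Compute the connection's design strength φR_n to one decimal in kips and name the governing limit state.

108.5 kips (net-section rupture governs)

Bolt shear: A_b = π(1.125)²/4 = 0.99402 in². φR_n = 0.75 × 54 × 0.99402 × 5 × 1 = 201.3 kips.
Bearing (0.375 in plate, F_u = 65 ksi): end bolts L_c = 1.5 − 1.25/2 = 0.875, R_n = min(1.2×0.875×0.375×65, 2.4×1.125×0.375×65) = 25.594 kips/bolt; interior L_c = 4 − 1.25 = 2.75, R_n = 65.813 kips/bolt. φR_n = 0.75 × (1×25.594 + 4×65.813) = 216.6 kips.
Tension rupture (net): A_n = (7.25 − 1×1.3125)×0.375 = 2.2266 in² (U = 1.0, A_e = A_n). φR_n = 0.75 × 65 × 2.2266 = 108.5 kips.
Tension yield (gross): A_g = 7.25×0.375 = 2.7188 in². φR_n = 0.90 × 50 × 2.7188 = 122.3 kips.
Governing: min(201.3, 216.6, 108.5, 122.3) = 108.5 kips → net-section rupture.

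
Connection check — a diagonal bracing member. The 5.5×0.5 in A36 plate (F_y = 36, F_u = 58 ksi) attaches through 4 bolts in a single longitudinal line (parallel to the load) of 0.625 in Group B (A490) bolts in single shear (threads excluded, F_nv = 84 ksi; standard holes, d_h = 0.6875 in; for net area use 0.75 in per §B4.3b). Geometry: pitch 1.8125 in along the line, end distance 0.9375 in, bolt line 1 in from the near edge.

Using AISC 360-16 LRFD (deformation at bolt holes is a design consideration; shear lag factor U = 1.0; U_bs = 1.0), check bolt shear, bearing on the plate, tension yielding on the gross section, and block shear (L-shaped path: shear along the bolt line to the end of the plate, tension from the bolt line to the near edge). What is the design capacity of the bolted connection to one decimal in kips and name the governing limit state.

Bolt shear: A_b = π(0.625)²/4 = 0.3068 in². φR_n = 0.75 × 84 × 0.3068 × 4 × 1 = 77.3 kips.
Bearing (0.5 in plate, F_u = 58 ksi): end bolts L_c = 0.9375 − 0.6875/2 = 0.59375, R_n = min(1.2×0.59375×0.5×58, 2.4×0.625×0.5×58) = 20.663 kips/bolt; interior L_c = 1.8125 − 0.6875 = 1.125, R_n = 39.15 kips/bolt. φR_n = 0.75 × (1×20.663 + 3×39.15) = 103.6 kips.
Tension yield (gross): A_g = 5.5×0.5 = 2.75 in². φR_n = 0.90 × 36 × 2.75 = 89.1 kips.
Block shear: shear path 1×[0.9375+3×1.8125] = 1×6.375 in, A_gv = 3.1875, A_nv = 1×(6.375 − 3.5×0.75)×0.5 = 1.875 in²; tension to near edge: (1 − 0.5×0.75)×0.5 = 0.3125 in². R_n = min(0.6×58×1.875, 0.6×36×3.1875) + 1.0×58×0.3125 = min(65.25, 68.85) + 18.125 = 83.375 kips. φR_n = 0.75 × 83.375 = 62.5 kips.
Governing: min(77.3, 103.6, 89.1, 62.5) = 62.5 kips → block shear.

62.5 kips (block shear governs)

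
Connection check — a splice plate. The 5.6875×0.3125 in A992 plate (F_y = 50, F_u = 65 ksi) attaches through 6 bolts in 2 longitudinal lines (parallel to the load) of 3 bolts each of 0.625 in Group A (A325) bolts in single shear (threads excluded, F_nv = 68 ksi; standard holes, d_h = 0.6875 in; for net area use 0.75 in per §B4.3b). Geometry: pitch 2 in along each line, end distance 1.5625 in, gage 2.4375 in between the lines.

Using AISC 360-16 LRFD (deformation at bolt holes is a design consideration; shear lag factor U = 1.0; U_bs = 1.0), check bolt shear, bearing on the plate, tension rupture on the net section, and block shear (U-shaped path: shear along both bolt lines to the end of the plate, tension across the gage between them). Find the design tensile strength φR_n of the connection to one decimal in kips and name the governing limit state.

Bolt shear: A_b = π(0.625)²/4 = 0.3068 in². φR_n = 0.75 × 68 × 0.3068 × 6 × 1 = 93.9 kips.
Bearing (0.3125 in plate, F_u = 65 ksi): end bolts L_c = 1.5625 − 0.6875/2 = 1.21875, R_n = min(1.2×1.21875×0.3125×65, 2.4×0.625×0.3125×65) = 29.707 kips/bolt; interior L_c = 2 − 0.6875 = 1.3125, R_n = 30.469 kips/bolt. φR_n = 0.75 × (2×29.707 + 4×30.469) = 136.0 kips.
Tension rupture (net): A_n = (5.6875 − 2×0.75)×0.3125 = 1.3086 in² (U = 1.0, A_e = A_n). φR_n = 0.75 × 65 × 1.3086 = 63.8 kips.
Block shear: shear path 2×[1.5625+2×2] = 2×5.5625 in, A_gv = 3.4766, A_nv = 2×(5.5625 − 2.5×0.75)×0.3125 = 2.3047 in²; tension across gage: (2.4375 − 1×0.75)×0.3125 = 0.52734 in². R_n = min(0.6×65×2.3047, 0.6×50×3.4766) + 1.0×65×0.52734 = min(89.883, 104.3) + 34.277 = 124.16 kips. φR_n = 0.75 × 124.16 = 93.1 kips.
Governing: min(93.9, 136.0, 63.8, 93.1) = 63.8 kips → net-section rupture.

63.8 kips (net-section rupture governs)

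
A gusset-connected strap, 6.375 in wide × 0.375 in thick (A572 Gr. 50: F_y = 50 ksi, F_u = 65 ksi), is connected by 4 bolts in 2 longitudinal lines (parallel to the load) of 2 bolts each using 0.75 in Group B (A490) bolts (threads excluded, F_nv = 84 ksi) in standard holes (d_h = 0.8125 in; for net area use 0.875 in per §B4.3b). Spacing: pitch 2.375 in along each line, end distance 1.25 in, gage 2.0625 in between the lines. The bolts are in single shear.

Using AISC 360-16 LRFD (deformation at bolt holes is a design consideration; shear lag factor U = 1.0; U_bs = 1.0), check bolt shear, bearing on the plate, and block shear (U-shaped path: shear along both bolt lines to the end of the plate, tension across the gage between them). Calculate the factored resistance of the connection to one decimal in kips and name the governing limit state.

Bolt shear: A_b = π(0.75)²/4 = 0.44179 in². φR_n = 0.75 × 84 × 0.44179 × 4 × 1 = 111.3 kips.
Bearing (0.375 in plate, F_u = 65 ksi): end bolts L_c = 1.25 − 0.8125/2 = 0.84375, R_n = min(1.2×0.84375×0.375×65, 2.4×0.75×0.375×65) = 24.68 kips/bolt; interior L_c = 2.375 − 0.8125 = 1.5625, R_n = 43.875 kips/bolt. φR_n = 0.75 × (2×24.68 + 2×43.875) = 102.8 kips.
Block shear: shear path 2×[1.25+1×2.375] = 2×3.625 in, A_gv = 2.7188, A_nv = 2×(3.625 − 1.5×0.875)×0.375 = 1.7344 in²; tension across gage: (2.0625 − 1×0.875)×0.375 = 0.44531 in². R_n = min(0.6×65×1.7344, 0.6×50×2.7188) + 1.0×65×0.44531 = min(67.642, 81.564) + 28.945 = 96.587 kips. φR_n = 0.75 × 96.587 = 72.4 kips.
Governing: min(111.3, 102.8, 72.4) = 72.4 kips → block shear.

72.4 kips (block shear governs)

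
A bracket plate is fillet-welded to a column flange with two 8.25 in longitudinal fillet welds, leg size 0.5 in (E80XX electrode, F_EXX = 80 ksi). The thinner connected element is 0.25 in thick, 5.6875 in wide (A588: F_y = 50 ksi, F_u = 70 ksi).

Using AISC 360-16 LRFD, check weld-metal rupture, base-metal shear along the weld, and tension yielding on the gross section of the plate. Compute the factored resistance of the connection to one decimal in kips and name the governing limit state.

64.0 kips (gross-section yield governs)

Weld metal: throat = 0.707×0.5 = 0.3535 in, L = 2×8.25 = 16.5 in. φR_n = 0.75 × 0.6 × 80 × 0.3535 × 16.5 = 210.0 kips.
Base metal shear (0.25 in plate): yield φR_n = 1.0×0.6×50×0.25×16.5 = 123.8 kips; rupture φR_n = 0.75×0.6×70×0.25×16.5 = 129.9 kips; take 123.8 kips (yield).
Tension yield (gross): A_g = 5.6875×0.25 = 1.4219 in². φR_n = 0.90 × 50 × 1.4219 = 64.0 kips.
Governing: min(210.0, 123.8, 64.0) = 64.0 kips → gross-section yield.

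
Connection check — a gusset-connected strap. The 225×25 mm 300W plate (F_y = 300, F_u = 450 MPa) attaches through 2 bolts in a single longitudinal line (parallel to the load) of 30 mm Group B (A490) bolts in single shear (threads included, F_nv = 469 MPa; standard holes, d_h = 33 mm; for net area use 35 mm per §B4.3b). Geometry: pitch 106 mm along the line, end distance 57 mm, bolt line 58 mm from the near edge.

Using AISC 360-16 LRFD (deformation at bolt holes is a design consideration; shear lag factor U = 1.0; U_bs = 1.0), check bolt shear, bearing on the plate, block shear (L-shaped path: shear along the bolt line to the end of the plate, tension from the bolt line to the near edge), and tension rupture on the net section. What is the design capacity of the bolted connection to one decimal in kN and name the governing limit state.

497.3 kN (bolt shear governs)

Bolt shear: A_b = π(30)²/4 = 706.86 mm². φR_n = 0.75 × 469 × 706.86 × 2 × 1 = 497.3 kN.
Bearing (25 mm plate, F_u = 450 MPa): end bolts L_c = 57 − 33/2 = 40.5, R_n = min(1.2×40.5×25×450, 2.4×30×25×450) = 546.75 kN/bolt; interior L_c = 106 − 33 = 73, R_n = 810 kN/bolt. φR_n = 0.75 × (1×546.75 + 1×810) = 1017.6 kN.
Block shear: shear path 1×[57+1×106] = 1×163 mm, A_gv = 4075, A_nv = 1×(163 − 1.5×35)×25 = 2762.5 mm²; tension to near edge: (58 − 0.5×35)×25 = 1012.5 mm². R_n = min(0.6×450×2762.5, 0.6×300×4075) + 1.0×450×1012.5 = min(745.88, 733.5) + 455.63 = 1189.1 kN. φR_n = 0.75 × 1189.1 = 891.8 kN.
Tension rupture (net): A_n = (225 − 1×35)×25 = 4750 mm² (U = 1.0, A_e = A_n). φR_n = 0.75 × 450 × 4750 = 1603.1 kN.
Governing: min(497.3, 1017.6, 891.8, 1603.1) = 497.3 kN → bolt shear.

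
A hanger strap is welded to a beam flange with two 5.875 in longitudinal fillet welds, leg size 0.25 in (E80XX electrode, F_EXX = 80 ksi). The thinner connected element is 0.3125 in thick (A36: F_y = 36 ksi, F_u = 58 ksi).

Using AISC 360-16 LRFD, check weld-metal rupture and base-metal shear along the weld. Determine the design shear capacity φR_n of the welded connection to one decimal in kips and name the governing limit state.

Weld metal: throat = 0.707×0.25 = 0.17675 in, L = 2×5.875 = 11.75 in. φR_n = 0.75 × 0.6 × 80 × 0.17675 × 11.75 = 74.8 kips.
Base metal shear (0.3125 in plate): yield φR_n = 1.0×0.6×36×0.3125×11.75 = 79.3 kips; rupture φR_n = 0.75×0.6×58×0.3125×11.75 = 95.8 kips; take 79.3 kips (yield).
Governing: min(74.8, 79.3) = 74.8 kips → weld metal.

74.8 kips (weld metal governs)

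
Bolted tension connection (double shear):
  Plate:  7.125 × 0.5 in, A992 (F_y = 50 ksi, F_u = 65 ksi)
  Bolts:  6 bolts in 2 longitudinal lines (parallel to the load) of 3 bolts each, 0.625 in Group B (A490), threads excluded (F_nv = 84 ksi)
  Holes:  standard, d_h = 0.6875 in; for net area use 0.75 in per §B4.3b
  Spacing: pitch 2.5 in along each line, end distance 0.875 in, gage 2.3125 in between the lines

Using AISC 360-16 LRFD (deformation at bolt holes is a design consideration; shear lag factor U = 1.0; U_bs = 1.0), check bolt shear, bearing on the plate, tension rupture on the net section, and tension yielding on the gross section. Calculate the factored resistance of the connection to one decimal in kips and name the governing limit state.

Bolt shear: A_b = π(0.625)²/4 = 0.3068 in². φR_n = 0.75 × 84 × 0.3068 × 6 × 2 = 231.9 kips.
Bearing (0.5 in plate, F_u = 65 ksi): end bolts L_c = 0.875 − 0.6875/2 = 0.53125, R_n = min(1.2×0.53125×0.5×65, 2.4×0.625×0.5×65) = 20.719 kips/bolt; interior L_c = 2.5 − 0.6875 = 1.8125, R_n = 48.75 kips/bolt. φR_n = 0.75 × (2×20.719 + 4×48.75) = 177.3 kips.
Tension rupture (net): A_n = (7.125 − 2×0.75)×0.5 = 2.8125 in² (U = 1.0, A_e = A_n). φR_n = 0.75 × 65 × 2.8125 = 137.1 kips.
Tension yield (gross): A_g = 7.125×0.5 = 3.5625 in². φR_n = 0.90 × 50 × 3.5625 = 160.3 kips.
Governing: min(231.9, 177.3, 137.1, 160.3) = 137.1 kips → net-section rupture.

137.1 kips (net-section rupture governs)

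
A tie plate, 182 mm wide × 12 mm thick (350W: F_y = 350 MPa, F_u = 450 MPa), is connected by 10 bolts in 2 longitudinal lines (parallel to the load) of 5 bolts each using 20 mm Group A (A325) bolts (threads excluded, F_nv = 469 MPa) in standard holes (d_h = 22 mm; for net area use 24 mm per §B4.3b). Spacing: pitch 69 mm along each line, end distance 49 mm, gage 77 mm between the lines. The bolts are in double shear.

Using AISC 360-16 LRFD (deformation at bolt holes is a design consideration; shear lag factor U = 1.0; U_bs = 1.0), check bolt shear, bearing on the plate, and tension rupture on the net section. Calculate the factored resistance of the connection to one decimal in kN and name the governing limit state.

542.7 kN (net-section rupture governs)

Bolt shear: A_b = π(20)²/4 = 314.16 mm². φR_n = 0.75 × 469 × 314.16 × 10 × 2 = 2210.1 kN.
Bearing (12 mm plate, F_u = 450 MPa): end bolts L_c = 49 − 22/2 = 38, R_n = min(1.2×38×12×450, 2.4×20×12×450) = 246.24 kN/bolt; interior L_c = 69 − 22 = 47, R_n = 259.2 kN/bolt. φR_n = 0.75 × (2×246.24 + 8×259.2) = 1924.6 kN.
Tension rupture (net): A_n = (182 − 2×24)×12 = 1608 mm² (U = 1.0, A_e = A_n). φR_n = 0.75 × 450 × 1608 = 542.7 kN.
Governing: min(2210.1, 1924.6, 542.7) = 542.7 kN → net-section rupture.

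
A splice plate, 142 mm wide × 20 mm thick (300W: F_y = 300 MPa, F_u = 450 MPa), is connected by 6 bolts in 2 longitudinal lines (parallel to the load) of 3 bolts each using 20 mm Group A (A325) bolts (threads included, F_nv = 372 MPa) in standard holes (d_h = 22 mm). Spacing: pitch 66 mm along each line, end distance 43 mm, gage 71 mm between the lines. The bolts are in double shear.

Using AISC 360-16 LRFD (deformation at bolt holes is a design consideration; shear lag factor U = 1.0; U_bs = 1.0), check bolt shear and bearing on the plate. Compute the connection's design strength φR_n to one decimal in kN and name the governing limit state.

1051.8 kN (bolt shear governs)

Bolt shear: A_b = π(20)²/4 = 314.16 mm². φR_n = 0.75 × 372 × 314.16 × 6 × 2 = 1051.8 kN.
Bearing (20 mm plate, F_u = 450 MPa): end bolts L_c = 43 − 22/2 = 32, R_n = min(1.2×32×20×450, 2.4×20×20×450) = 345.6 kN/bolt; interior L_c = 66 − 22 = 44, R_n = 432 kN/bolt. φR_n = 0.75 × (2×345.6 + 4×432) = 1814.4 kN.
Governing: min(1051.8, 1814.4) = 1051.8 kN → bolt shear.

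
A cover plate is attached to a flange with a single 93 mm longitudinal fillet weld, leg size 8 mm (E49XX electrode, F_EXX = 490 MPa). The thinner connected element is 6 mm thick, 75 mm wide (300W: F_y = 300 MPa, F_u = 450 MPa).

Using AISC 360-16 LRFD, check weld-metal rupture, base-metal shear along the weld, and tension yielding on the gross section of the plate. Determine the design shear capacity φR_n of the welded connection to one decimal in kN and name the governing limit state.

100.4 kN (base-metal shear governs)

Weld metal: throat = 0.707×8 = 5.656 mm, L = 93 mm. φR_n = 0.75 × 0.6 × 490 × 5.656 × 93 = 116.0 kN.
Base metal shear (6 mm plate): yield φR_n = 1.0×0.6×300×6×93 = 100.4 kN; rupture φR_n = 0.75×0.6×450×6×93 = 113.0 kN; take 100.4 kN (yield).
Tension yield (gross): A_g = 75×6 = 450 mm². φR_n = 0.90 × 300 × 450 = 121.5 kN.
Governing: min(116.0, 100.4, 121.5) = 100.4 kN → base-metal shear.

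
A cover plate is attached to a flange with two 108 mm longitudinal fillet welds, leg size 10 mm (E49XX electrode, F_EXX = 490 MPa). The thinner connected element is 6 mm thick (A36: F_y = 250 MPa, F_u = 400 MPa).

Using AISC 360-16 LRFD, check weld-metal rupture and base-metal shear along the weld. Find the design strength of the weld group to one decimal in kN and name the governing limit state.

Weld metal: throat = 0.707×10 = 7.07 mm, L = 2×108 = 216 mm. φR_n = 0.75 × 0.6 × 490 × 7.07 × 216 = 336.7 kN.
Base metal shear (6 mm plate): yield φR_n = 1.0×0.6×250×6×216 = 194.4 kN; rupture φR_n = 0.75×0.6×400×6×216 = 233.3 kN; take 194.4 kN (yield).
Governing: min(336.7, 194.4) = 194.4 kN → base-metal shear.

194.4 kN (base-metal shear governs)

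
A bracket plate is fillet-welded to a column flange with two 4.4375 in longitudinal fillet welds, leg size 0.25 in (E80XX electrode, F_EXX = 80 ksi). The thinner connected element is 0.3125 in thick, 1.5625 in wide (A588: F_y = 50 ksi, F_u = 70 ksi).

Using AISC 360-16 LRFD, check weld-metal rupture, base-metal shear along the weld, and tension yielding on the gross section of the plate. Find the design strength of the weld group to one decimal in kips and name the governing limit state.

Weld metal: throat = 0.707×0.25 = 0.17675 in, L = 2×4.4375 = 8.875 in. φR_n = 0.75 × 0.6 × 80 × 0.17675 × 8.875 = 56.5 kips.
Base metal shear (0.3125 in plate): yield φR_n = 1.0×0.6×50×0.3125×8.875 = 83.2 kips; rupture φR_n = 0.75×0.6×70×0.3125×8.875 = 87.4 kips; take 83.2 kips (yield).
Tension yield (gross): A_g = 1.5625×0.3125 = 0.48828 in². φR_n = 0.90 × 50 × 0.48828 = 22.0 kips.
Governing: min(56.5, 83.2, 22.0) = 22.0 kips → gross-section yield.

22.0 kips (gross-section yield governs)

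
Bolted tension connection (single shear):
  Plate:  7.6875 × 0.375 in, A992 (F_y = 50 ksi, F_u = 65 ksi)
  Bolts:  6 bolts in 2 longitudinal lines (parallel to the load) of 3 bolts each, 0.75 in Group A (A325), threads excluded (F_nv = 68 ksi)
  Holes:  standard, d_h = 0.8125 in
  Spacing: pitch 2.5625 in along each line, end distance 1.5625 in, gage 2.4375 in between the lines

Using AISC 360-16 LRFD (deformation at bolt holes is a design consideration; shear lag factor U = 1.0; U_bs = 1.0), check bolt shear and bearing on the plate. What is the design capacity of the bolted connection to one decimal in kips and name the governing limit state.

135.2 kips (bolt shear governs)

Bolt shear: A_b = π(0.75)²/4 = 0.44179 in². φR_n = 0.75 × 68 × 0.44179 × 6 × 1 = 135.2 kips.
Bearing (0.375 in plate, F_u = 65 ksi): end bolts L_c = 1.5625 − 0.8125/2 = 1.15625, R_n = min(1.2×1.15625×0.375×65, 2.4×0.75×0.375×65) = 33.82 kips/bolt; interior L_c = 2.5625 − 0.8125 = 1.75, R_n = 43.875 kips/bolt. φR_n = 0.75 × (2×33.82 + 4×43.875) = 182.4 kips.
Governing: min(135.2, 182.4) = 135.2 kips → bolt shear.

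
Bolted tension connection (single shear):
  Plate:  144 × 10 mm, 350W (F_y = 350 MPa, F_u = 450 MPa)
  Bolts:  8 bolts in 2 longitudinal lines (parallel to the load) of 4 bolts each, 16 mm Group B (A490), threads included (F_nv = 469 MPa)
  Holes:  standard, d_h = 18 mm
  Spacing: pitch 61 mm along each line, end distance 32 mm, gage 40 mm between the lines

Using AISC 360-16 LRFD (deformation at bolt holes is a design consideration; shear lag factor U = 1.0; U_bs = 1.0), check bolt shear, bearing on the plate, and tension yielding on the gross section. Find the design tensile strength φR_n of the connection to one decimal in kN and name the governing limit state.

453.6 kN (gross-section yield governs)

Bolt shear: A_b = π(16)²/4 = 201.06 mm². φR_n = 0.75 × 469 × 201.06 × 8 × 1 = 565.8 kN.
Bearing (10 mm plate, F_u = 450 MPa): end bolts L_c = 32 − 18/2 = 23, R_n = min(1.2×23×10×450, 2.4×16×10×450) = 124.2 kN/bolt; interior L_c = 61 − 18 = 43, R_n = 172.8 kN/bolt. φR_n = 0.75 × (2×124.2 + 6×172.8) = 963.9 kN.
Tension yield (gross): A_g = 144×10 = 1440 mm². φR_n = 0.90 × 350 × 1440 = 453.6 kN.
Governing: min(565.8, 963.9, 453.6) = 453.6 kN → gross-section yield.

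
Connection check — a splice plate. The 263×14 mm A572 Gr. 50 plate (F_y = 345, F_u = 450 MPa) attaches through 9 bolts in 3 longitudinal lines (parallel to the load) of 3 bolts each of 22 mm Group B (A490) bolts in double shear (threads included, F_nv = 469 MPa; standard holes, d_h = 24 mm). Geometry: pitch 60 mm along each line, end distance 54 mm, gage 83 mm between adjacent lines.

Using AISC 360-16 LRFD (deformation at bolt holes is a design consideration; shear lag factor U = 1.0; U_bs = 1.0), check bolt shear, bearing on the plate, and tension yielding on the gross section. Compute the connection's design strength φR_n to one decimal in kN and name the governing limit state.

1143.3 kN (gross-section yield governs)

Bolt shear: A_b = π(22)²/4 = 380.13 mm². φR_n = 0.75 × 469 × 380.13 × 9 × 2 = 2406.8 kN.
Bearing (14 mm plate, F_u = 450 MPa): end bolts L_c = 54 − 24/2 = 42, R_n = min(1.2×42×14×450, 2.4×22×14×450) = 317.52 kN/bolt; interior L_c = 60 − 24 = 36, R_n = 272.16 kN/bolt. φR_n = 0.75 × (3×317.52 + 6×272.16) = 1939.1 kN.
Tension yield (gross): A_g = 263×14 = 3682 mm². φR_n = 0.90 × 345 × 3682 = 1143.3 kN.
Governing: min(2406.8, 1939.1, 1143.3) = 1143.3 kN → gross-section yield.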